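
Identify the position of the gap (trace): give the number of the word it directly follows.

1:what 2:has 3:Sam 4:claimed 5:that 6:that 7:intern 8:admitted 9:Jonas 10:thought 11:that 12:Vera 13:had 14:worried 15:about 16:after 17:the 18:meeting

15

The displaced element is "what" (word 1).
It is linked across 3 clause boundaries (that → Ø → that).
It functions as the object of the preposition "about" of "worried", so the gap sits immediately after word 15 ("about").
Base order: Sam has claimed that that intern admitted Jonas thought that Vera had worried about what after the meeting.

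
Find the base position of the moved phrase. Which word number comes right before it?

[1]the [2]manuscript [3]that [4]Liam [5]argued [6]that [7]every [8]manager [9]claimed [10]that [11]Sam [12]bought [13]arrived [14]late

12

The displaced element is "the manuscript" (word 2).
It is linked across 2 clause boundaries (that → that).
It functions as the direct object of "bought", so the gap sits immediately after word 12 ("bought").
Base order: Liam argued that every manager claimed that Sam bought the manuscript.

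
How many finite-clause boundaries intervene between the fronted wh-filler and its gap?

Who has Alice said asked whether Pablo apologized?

1

"who" is extracted from the subject of "asked".
Boundaries crossed, outermost first: [Ø] — 1 in total.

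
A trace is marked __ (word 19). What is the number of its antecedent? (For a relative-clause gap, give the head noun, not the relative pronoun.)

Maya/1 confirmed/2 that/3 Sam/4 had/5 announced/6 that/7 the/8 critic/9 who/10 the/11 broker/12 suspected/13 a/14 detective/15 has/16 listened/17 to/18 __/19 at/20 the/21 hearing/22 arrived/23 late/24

The gap at 19 is the prepositional object of "listened", inside a relative clause.
The relative pronoun is "who" (word 10); it is bound by the head noun immediately before it.
Its filler is the head noun "critic", at word 9.

9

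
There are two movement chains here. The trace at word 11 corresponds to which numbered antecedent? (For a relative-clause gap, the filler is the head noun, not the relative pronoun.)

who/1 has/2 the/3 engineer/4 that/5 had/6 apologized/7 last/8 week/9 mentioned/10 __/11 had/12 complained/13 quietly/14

1

The marked gap is the subject of "complained".
Its filler is the fronted wh-phrase "who", at word 1.
(The other dependency links word 4 to a gap after word 5.)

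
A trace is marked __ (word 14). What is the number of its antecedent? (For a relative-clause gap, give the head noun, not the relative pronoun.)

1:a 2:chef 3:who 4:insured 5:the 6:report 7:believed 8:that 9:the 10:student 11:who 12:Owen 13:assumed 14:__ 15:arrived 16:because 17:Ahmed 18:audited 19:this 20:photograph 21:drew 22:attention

10

The gap at 14 is the subject of "arrived", inside a relative clause.
The relative pronoun is "who" (word 11); it is bound by the head noun immediately before it.
Its filler is the head noun "student", at word 10.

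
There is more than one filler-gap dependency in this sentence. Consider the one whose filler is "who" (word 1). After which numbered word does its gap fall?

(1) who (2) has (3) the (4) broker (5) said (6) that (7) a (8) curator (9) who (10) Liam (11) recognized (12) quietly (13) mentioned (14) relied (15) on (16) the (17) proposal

The displaced element is "who" (word 1).
It is linked across 2 clause boundaries (that → Ø).
It functions as the subject of "relied", so the gap sits immediately after word 13 ("mentioned").
Base order: The broker has said that a curator who Liam recognized quietly mentioned that who relied on the proposal.

13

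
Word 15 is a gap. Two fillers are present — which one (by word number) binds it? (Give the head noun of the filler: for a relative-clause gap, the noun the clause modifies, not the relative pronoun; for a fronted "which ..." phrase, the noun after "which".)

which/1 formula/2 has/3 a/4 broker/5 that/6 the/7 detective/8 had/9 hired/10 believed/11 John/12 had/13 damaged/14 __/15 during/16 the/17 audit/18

The marked gap is the direct object of "damaged".
Its filler is the fronted wh-phrase "which formula", at word 2.
(The other dependency links word 5 to a gap after word 10.)

2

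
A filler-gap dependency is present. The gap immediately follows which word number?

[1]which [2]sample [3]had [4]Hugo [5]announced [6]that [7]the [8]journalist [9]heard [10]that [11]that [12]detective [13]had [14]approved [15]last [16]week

14

The displaced element is "which sample" (word 2).
It is linked across 2 clause boundaries (that → that).
It functions as the direct object of "approved", so the gap sits immediately after word 14 ("approved").
Base order: Hugo had announced that the journalist heard that that detective had approved which sample last week.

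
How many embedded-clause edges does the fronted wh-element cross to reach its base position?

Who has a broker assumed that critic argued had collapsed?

2

"who" is extracted from the subject of "collapsed".
Boundaries crossed, outermost first: [Ø], [Ø] — 2 in total.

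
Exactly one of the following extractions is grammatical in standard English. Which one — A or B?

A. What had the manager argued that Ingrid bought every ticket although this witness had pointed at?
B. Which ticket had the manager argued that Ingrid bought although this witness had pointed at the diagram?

B

In A, the wh-phrase is extracted from inside an adjunct island (introduced by "although"), which blocks movement.
In B, the extraction path crosses only that-complement boundaries, which are transparent.
So B is grammatical.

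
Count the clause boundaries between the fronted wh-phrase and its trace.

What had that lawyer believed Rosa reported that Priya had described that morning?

2

"what" is extracted from the object of "described".
Boundaries crossed, outermost first: [Ø], [that] — 2 in total.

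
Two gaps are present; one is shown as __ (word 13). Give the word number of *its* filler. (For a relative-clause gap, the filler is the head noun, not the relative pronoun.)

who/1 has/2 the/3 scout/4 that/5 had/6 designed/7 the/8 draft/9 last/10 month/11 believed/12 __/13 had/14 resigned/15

1

The marked gap is the subject of "resigned".
Its filler is the fronted wh-phrase "who", at word 1.
(The other dependency links word 4 to a gap after word 5.)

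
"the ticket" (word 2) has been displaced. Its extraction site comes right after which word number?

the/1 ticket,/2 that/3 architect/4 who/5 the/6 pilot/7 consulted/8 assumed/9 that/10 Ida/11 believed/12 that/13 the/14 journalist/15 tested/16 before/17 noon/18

The displaced element is "the ticket" (word 2).
It is linked across 2 clause boundaries (that → that).
It functions as the direct object of "tested", so the gap sits immediately after word 16 ("tested").
Base order: That architect who the pilot consulted assumed that Ida believed that the journalist tested the ticket before noon.

16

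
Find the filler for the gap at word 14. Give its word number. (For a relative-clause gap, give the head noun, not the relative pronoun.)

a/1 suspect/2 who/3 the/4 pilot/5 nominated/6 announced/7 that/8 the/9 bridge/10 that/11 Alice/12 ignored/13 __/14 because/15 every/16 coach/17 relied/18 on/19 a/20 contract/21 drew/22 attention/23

10

The gap at 14 is the object of "ignored", inside a relative clause.
The relative pronoun is "that" (word 11); it is bound by the head noun immediately before it.
Its filler is the head noun "bridge", at word 10.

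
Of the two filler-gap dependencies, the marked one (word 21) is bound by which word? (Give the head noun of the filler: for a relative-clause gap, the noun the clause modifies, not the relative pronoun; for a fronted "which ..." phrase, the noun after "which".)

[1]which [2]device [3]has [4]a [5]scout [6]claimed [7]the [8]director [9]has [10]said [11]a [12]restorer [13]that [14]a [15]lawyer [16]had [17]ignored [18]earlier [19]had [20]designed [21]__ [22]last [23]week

2

The marked gap is the direct object of "designed".
Its filler is the fronted wh-phrase "which device", at word 2.
(The other dependency links word 12 to a gap after word 17.)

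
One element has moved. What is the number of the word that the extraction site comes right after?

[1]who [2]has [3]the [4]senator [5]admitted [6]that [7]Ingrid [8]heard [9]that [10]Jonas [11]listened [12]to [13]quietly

The displaced element is "who" (word 1).
It is linked across 2 clause boundaries (that → that).
It functions as the object of the preposition "to" of "listened", so the gap sits immediately after word 12 ("to").
Base order: The senator has admitted that Ingrid heard that Jonas listened to who quietly.

12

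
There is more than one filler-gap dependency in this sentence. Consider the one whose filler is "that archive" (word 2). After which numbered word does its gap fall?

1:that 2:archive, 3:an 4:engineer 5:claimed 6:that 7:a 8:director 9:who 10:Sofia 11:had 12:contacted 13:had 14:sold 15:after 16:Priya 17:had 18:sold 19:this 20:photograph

The displaced element is "that archive" (word 2).
It is linked across 1 clause boundary (that).
It functions as the direct object of "sold", so the gap sits immediately after word 14 ("sold").
Base order: An engineer claimed that a director who Sofia had contacted had sold that archive after Priya had sold this photograph.

14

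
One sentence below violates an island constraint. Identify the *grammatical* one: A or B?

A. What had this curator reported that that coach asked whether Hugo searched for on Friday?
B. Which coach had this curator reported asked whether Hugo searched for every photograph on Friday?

B

In A, the wh-phrase is extracted from inside a wh-island (introduced by "whether"), which blocks movement.
In B, the extraction path crosses only that-complement boundaries, which are transparent.
So B is grammatical.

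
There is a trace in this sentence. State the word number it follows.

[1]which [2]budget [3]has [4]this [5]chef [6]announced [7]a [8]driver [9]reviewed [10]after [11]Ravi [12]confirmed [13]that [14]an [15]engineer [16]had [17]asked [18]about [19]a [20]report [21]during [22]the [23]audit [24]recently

9

The displaced element is "which budget" (word 2).
It is linked across 1 clause boundary (Ø).
It functions as the direct object of "reviewed", so the gap sits immediately after word 9 ("reviewed").
Base order: This chef has announced a driver reviewed which budget after Ravi confirmed that an engineer had asked about a report during the audit recently.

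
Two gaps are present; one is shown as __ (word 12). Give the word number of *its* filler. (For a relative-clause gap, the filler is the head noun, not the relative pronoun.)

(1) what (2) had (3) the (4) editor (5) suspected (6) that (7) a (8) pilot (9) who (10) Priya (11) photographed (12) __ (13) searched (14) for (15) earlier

8

The marked gap is inside the relative clause, the direct object of "photographed".
Its filler is the head noun "pilot" (via "who"), at word 8.
(The other dependency links word 1 to a gap after word 14.)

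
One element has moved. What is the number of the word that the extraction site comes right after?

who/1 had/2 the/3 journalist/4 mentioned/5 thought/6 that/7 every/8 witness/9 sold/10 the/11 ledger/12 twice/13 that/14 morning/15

5

The displaced element is "who" (word 1).
It is linked across 1 clause boundary (Ø).
It functions as the subject of "thought", so the gap sits immediately after word 5 ("mentioned").
Base order: The journalist had mentioned that who thought that every witness sold the ledger twice that morning.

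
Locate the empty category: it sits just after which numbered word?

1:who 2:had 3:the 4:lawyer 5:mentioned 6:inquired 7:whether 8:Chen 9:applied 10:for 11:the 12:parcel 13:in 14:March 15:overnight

The displaced element is "who" (word 1).
It is linked across 1 clause boundary (Ø).
It functions as the subject of "inquired", so the gap sits immediately after word 5 ("mentioned").
Base order: The lawyer had mentioned that who inquired whether Chen applied for the parcel in March overnight.

5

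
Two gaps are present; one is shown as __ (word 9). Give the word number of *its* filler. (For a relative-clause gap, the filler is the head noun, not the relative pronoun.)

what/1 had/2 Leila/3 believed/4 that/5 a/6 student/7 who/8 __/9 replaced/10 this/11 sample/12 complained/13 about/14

The marked gap is inside the relative clause, the subject of "replaced".
Its filler is the head noun "student" (via "who"), at word 7.
(The other dependency links word 1 to a gap after word 14.)

7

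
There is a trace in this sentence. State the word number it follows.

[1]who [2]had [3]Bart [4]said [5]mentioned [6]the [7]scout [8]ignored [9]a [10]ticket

4

The displaced element is "who" (word 1).
It is linked across 1 clause boundary (Ø).
It functions as the subject of "mentioned", so the gap sits immediately after word 4 ("said").
Base order: Bart had said that who mentioned the scout ignored a ticket.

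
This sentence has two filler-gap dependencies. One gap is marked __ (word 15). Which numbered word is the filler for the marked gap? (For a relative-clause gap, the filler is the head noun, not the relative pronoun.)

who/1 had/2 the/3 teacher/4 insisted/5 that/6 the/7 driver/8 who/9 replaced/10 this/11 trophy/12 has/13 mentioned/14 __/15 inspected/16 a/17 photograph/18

1

The marked gap is the subject of "inspected".
Its filler is the fronted wh-phrase "who", at word 1.
(The other dependency links word 8 to a gap after word 9.)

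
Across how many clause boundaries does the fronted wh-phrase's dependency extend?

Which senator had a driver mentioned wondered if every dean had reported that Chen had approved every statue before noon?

1

"which senator" is extracted from the subject of "wondered".
Boundaries crossed, outermost first: [Ø] — 1 in total.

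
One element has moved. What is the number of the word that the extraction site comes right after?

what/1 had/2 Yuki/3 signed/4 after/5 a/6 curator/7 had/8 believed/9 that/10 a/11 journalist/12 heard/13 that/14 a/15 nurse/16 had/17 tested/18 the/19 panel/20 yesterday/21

The displaced element is "what" (word 1).
It functions as the direct object of "signed", so the gap sits immediately after word 4 ("signed").
Base order: Yuki had signed what after a curator had believed that a journalist heard that a nurse had tested the panel yesterday.

4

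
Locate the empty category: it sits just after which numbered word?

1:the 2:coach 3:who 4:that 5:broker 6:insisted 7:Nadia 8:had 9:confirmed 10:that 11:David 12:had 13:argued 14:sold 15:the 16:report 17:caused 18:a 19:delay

13

The displaced element is "the coach" (word 2).
It is linked across 3 clause boundaries (Ø → that → Ø).
It functions as the subject of "sold", so the gap sits immediately after word 13 ("argued").
Base order: That broker insisted Nadia had confirmed that David had argued that the coach sold the report.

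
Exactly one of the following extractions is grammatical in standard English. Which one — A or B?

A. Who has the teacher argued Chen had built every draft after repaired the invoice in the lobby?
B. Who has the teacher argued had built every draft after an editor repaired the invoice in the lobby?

In A, the wh-phrase is extracted from inside an adjunct island (introduced by "after"), which blocks movement.
In B, the extraction path crosses only that-complement boundaries, which are transparent.
So B is grammatical.

B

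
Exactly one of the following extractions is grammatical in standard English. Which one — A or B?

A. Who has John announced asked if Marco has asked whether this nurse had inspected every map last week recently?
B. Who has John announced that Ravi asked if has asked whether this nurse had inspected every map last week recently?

In B, the wh-phrase is extracted from inside a wh-island (introduced by "if"), which blocks movement.
In A, the extraction path crosses only that-complement boundaries, which are transparent.
So A is grammatical.

A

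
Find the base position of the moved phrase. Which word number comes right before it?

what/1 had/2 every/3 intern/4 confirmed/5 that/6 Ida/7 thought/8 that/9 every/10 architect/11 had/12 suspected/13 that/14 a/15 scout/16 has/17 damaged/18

18

The displaced element is "what" (word 1).
It is linked across 3 clause boundaries (that → that → that).
It functions as the direct object of "damaged", so the gap sits immediately after word 18 ("damaged").
Base order: Every intern had confirmed that Ida thought that every architect had suspected that a scout has damaged what.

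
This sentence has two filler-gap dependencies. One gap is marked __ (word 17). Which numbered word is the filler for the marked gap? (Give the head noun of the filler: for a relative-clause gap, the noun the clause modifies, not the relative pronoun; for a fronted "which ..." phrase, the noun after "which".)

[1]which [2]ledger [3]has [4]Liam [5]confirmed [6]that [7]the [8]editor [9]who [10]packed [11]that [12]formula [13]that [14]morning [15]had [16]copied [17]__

The marked gap is the direct object of "copied".
Its filler is the fronted wh-phrase "which ledger", at word 2.
(The other dependency links word 8 to a gap after word 9.)

2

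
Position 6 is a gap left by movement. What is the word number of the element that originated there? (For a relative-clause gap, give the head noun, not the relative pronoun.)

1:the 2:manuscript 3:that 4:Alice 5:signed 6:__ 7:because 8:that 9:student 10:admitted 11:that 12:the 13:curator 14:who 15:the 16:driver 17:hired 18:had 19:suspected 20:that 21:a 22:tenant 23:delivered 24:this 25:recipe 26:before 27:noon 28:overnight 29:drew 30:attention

The gap at 6 is the object of "signed", inside a relative clause.
The relative pronoun is "that" (word 3); it is bound by the head noun immediately before it.
Its filler is the head noun "manuscript", at word 2.

2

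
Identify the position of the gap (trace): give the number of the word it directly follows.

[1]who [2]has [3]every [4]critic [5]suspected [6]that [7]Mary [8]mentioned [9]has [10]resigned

The displaced element is "who" (word 1).
It is linked across 2 clause boundaries (that → Ø).
It functions as the subject of "resigned", so the gap sits immediately after word 8 ("mentioned").
Base order: Every critic has suspected that Mary mentioned that who has resigned.

8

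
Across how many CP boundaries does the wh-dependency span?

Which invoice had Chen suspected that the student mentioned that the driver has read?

"which invoice" is extracted from the object of "read".
Boundaries crossed, outermost first: [that], [that] — 2 in total.

2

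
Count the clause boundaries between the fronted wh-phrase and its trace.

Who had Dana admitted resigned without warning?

1

"who" is extracted from the subject of "resigned".
Boundaries crossed, outermost first: [Ø] — 1 in total.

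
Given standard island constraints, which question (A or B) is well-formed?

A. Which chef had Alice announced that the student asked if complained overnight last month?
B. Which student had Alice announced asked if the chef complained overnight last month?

In A, the wh-phrase is extracted from inside a wh-island (introduced by "if"), which blocks movement.
In B, the extraction path crosses only that-complement boundaries, which are transparent.
So B is grammatical.

B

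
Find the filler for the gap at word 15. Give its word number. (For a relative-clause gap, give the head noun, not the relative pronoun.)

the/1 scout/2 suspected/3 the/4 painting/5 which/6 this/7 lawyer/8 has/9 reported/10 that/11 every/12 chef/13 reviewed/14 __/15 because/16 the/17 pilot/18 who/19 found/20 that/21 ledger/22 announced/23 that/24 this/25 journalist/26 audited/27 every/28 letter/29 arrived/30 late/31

5

The gap at 15 is the object of "reviewed", inside a relative clause.
The relative pronoun is "which" (word 6); it is bound by the head noun immediately before it.
Its filler is the head noun "painting", at word 5.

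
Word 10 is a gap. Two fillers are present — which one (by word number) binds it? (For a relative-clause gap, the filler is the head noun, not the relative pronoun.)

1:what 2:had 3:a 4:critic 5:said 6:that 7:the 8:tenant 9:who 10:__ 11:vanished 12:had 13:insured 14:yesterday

8

The marked gap is inside the relative clause, the subject of "vanished".
Its filler is the head noun "tenant" (via "who"), at word 8.
(The other dependency links word 1 to a gap after word 13.)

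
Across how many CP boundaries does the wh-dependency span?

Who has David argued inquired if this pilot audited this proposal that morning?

1

"who" is extracted from the subject of "inquired".
Boundaries crossed, outermost first: [Ø] — 1 in total.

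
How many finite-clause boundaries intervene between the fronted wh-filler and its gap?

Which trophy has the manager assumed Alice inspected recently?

"which trophy" is extracted from the object of "inspected".
Boundaries crossed, outermost first: [Ø] — 1 in total.

1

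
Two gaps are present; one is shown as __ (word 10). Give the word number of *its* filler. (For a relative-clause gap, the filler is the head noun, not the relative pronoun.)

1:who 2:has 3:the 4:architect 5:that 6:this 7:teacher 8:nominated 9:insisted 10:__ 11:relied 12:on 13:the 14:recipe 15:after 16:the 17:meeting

1

The marked gap is the subject of "relied".
Its filler is the fronted wh-phrase "who", at word 1.
(The other dependency links word 4 to a gap after word 8.)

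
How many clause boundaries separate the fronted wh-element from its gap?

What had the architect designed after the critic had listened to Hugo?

"what" originates inside the matrix clause — no clause boundary is crossed.

0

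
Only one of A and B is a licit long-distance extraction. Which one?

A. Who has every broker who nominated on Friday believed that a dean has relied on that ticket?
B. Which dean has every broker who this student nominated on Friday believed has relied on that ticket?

B

In A, the wh-phrase is extracted from inside a complex-NP island (relative clause) (introduced by "who"), which blocks movement.
In B, the extraction path crosses only that-complement boundaries, which are transparent.
So B is grammatical.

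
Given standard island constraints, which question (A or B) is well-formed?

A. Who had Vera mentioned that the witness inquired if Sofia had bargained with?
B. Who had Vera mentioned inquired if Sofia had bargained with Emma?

In A, the wh-phrase is extracted from inside a wh-island (introduced by "if"), which blocks movement.
In B, the extraction path crosses only that-complement boundaries, which are transparent.
So B is grammatical.

B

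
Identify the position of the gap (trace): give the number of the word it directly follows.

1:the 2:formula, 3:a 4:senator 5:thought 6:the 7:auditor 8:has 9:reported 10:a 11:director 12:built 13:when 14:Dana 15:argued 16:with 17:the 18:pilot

12

The displaced element is "the formula" (word 2).
It is linked across 2 clause boundaries (Ø → Ø).
It functions as the direct object of "built", so the gap sits immediately after word 12 ("built").
Base order: A senator thought the auditor has reported a director built the formula when Dana argued with the pilot.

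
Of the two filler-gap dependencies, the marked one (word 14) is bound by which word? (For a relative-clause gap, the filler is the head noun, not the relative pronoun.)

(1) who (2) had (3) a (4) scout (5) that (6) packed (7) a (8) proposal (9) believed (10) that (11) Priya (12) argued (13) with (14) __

1

The marked gap is the object of the preposition "with" of "argued".
Its filler is the fronted wh-phrase "who", at word 1.
(The other dependency links word 4 to a gap after word 5.)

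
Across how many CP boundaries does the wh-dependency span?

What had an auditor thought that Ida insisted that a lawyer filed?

2

"what" is extracted from the object of "filed".
Boundaries crossed, outermost first: [that], [that] — 2 in total.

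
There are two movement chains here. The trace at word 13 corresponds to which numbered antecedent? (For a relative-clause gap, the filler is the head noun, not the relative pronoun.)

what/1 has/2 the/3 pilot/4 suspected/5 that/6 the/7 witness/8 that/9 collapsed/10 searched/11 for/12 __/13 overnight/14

1

The marked gap is the object of the preposition "for" of "searched".
Its filler is the fronted wh-phrase "what", at word 1.
(The other dependency links word 8 to a gap after word 9.)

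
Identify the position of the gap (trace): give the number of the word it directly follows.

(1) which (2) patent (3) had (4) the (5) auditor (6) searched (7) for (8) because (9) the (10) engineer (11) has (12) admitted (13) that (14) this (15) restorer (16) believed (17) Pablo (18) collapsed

The displaced element is "which patent" (word 2).
It functions as the object of the preposition "for" of "searched", so the gap sits immediately after word 7 ("for").
Base order: The auditor had searched for which patent because the engineer has admitted that this restorer believed Pablo collapsed.

7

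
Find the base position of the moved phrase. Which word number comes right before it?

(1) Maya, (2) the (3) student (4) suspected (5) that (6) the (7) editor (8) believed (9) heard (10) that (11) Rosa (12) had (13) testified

8

The displaced element is "Maya" (word 1).
It is linked across 2 clause boundaries (that → Ø).
It functions as the subject of "heard", so the gap sits immediately after word 8 ("believed").
Base order: The student suspected that the editor believed that Maya heard that Rosa had testified.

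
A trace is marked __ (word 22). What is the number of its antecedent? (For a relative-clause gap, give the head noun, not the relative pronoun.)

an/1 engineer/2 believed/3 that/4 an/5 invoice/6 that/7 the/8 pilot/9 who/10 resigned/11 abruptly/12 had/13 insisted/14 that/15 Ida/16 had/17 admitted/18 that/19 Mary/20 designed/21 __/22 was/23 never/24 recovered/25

6

The gap at 22 is the object of "designed", inside a relative clause.
The relative pronoun is "that" (word 7); it is bound by the head noun immediately before it.
Its filler is the head noun "invoice", at word 6.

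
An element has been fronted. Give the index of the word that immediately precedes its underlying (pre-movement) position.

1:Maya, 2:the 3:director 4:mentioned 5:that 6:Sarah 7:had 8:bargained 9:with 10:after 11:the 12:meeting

9

The displaced element is "Maya" (word 1).
It is linked across 1 clause boundary (that).
It functions as the object of the preposition "with" of "bargained", so the gap sits immediately after word 9 ("with").
Base order: The director mentioned that Sarah had bargained with Maya after the meeting.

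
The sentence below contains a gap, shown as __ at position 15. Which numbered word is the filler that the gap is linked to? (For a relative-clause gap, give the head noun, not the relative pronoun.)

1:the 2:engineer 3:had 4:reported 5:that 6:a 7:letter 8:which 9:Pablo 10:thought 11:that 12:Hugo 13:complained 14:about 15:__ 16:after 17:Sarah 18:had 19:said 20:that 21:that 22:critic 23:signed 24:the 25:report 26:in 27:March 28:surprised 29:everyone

7

The gap at 15 is the prepositional object of "complained", inside a relative clause.
The relative pronoun is "which" (word 8); it is bound by the head noun immediately before it.
Its filler is the head noun "letter", at word 7.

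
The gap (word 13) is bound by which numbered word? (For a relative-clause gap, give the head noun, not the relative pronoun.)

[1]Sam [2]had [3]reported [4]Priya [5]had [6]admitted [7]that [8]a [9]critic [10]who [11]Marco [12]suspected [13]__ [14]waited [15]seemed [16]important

The gap at 13 is the subject of "waited", inside a relative clause.
The relative pronoun is "who" (word 10); it is bound by the head noun immediately before it.
Its filler is the head noun "critic", at word 9.

9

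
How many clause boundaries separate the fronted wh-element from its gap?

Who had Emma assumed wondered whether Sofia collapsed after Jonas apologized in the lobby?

"who" is extracted from the subject of "wondered".
Boundaries crossed, outermost first: [Ø] — 1 in total.

1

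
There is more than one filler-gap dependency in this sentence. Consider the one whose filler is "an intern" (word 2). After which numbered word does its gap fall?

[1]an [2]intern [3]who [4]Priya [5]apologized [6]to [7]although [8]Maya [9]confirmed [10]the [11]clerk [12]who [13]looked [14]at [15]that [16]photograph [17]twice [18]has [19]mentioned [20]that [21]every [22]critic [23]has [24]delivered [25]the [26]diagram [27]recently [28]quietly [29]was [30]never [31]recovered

The displaced element is "an intern" (word 2).
It functions as the object of the preposition "to" of "apologized", so the gap sits immediately after word 6 ("to").
Base order: Priya apologized to an intern although Maya confirmed the clerk who looked at that photograph twice has mentioned that every critic has delivered the diagram recently quietly.

6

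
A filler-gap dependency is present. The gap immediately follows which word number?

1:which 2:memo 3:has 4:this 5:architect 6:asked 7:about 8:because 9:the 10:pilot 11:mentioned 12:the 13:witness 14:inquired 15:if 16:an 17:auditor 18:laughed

7

The displaced element is "which memo" (word 2).
It functions as the object of the preposition "about" of "asked", so the gap sits immediately after word 7 ("about").
Base order: This architect has asked about which memo because the pilot mentioned the witness inquired if an auditor laughed.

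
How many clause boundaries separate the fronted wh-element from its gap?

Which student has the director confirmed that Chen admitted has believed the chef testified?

"which student" is extracted from the subject of "believed".
Boundaries crossed, outermost first: [that], [Ø] — 2 in total.

2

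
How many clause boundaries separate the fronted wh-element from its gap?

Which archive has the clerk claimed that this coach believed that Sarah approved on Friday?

"which archive" is extracted from the object of "approved".
Boundaries crossed, outermost first: [that], [that] — 2 in total.

2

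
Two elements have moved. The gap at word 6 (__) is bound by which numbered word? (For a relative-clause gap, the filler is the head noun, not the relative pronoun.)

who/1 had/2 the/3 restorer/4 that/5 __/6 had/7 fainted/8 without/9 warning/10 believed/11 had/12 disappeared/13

4

The marked gap is inside the relative clause, the subject of "fainted".
Its filler is the head noun "restorer" (via "that"), at word 4.
(The other dependency links word 1 to a gap after word 11.)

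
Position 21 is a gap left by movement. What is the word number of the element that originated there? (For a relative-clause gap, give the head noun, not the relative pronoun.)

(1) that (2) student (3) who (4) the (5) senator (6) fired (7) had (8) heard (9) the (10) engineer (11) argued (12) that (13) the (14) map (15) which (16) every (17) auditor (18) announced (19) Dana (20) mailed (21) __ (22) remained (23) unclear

The gap at 21 is the object of "mailed", inside a relative clause.
The relative pronoun is "which" (word 15); it is bound by the head noun immediately before it.
Its filler is the head noun "map", at word 14.

14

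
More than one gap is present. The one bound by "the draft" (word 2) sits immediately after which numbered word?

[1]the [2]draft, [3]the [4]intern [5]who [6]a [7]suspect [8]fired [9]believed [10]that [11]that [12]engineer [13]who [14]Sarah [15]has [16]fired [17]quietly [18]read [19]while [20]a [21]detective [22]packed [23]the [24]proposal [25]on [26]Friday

The displaced element is "the draft" (word 2).
It is linked across 1 clause boundary (that).
It functions as the direct object of "read", so the gap sits immediately after word 18 ("read").
Base order: The intern who a suspect fired believed that that engineer who Sarah has fired quietly read the draft while a detective packed the proposal on Friday.

18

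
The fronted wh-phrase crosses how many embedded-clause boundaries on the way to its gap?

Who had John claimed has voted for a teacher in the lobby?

1

"who" is extracted from the subject of "voted".
Boundaries crossed, outermost first: [Ø] — 1 in total.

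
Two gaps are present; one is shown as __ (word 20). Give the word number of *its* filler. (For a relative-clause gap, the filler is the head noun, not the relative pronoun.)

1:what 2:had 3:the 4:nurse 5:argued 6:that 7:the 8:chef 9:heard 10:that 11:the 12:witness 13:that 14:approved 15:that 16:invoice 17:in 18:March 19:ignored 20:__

The marked gap is the direct object of "ignored".
Its filler is the fronted wh-phrase "what", at word 1.
(The other dependency links word 12 to a gap after word 13.)

1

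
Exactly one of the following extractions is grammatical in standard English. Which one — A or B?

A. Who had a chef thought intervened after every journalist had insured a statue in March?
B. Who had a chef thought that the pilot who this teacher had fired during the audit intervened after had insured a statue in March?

A

In B, the wh-phrase is extracted from inside an adjunct island (introduced by "after"), which blocks movement.
In A, the extraction path crosses only that-complement boundaries, which are transparent.
So A is grammatical.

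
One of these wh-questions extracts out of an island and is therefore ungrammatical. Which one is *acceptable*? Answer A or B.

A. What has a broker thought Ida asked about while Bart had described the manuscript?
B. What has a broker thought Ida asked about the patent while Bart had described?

A

In B, the wh-phrase is extracted from inside an adjunct island (introduced by "while"), which blocks movement.
In A, the extraction path crosses only that-complement boundaries, which are transparent.
So A is grammatical.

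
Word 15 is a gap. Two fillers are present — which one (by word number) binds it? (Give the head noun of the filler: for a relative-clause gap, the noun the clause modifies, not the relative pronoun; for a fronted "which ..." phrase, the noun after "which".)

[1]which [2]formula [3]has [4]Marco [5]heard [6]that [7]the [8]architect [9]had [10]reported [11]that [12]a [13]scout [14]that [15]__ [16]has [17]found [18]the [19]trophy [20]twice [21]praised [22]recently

13

The marked gap is inside the relative clause, the subject of "found".
Its filler is the head noun "scout" (via "that"), at word 13.
(The other dependency links word 2 to a gap after word 21.)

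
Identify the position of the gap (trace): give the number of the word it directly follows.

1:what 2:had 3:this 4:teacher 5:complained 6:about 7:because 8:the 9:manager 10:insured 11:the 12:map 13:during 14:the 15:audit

The displaced element is "what" (word 1).
It functions as the object of the preposition "about" of "complained", so the gap sits immediately after word 6 ("about").
Base order: This teacher had complained about what because the manager insured the map during the audit.

6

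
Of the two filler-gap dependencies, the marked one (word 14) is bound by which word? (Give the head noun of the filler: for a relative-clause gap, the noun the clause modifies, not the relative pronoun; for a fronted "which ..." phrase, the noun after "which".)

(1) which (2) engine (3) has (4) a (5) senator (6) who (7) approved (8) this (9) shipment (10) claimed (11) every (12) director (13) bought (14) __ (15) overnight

The marked gap is the direct object of "bought".
Its filler is the fronted wh-phrase "which engine", at word 2.
(The other dependency links word 5 to a gap after word 6.)

2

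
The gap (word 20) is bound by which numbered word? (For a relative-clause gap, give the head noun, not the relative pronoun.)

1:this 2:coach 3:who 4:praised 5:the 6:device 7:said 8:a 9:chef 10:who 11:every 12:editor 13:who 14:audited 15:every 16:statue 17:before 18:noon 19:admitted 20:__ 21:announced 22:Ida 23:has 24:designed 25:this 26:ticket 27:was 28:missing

The gap at 20 is the subject of "announced", inside a relative clause.
The relative pronoun is "who" (word 10); it is bound by the head noun immediately before it.
Its filler is the head noun "chef", at word 9.

9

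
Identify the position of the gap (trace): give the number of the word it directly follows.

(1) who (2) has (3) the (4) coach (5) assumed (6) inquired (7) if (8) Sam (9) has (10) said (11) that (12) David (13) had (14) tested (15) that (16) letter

The displaced element is "who" (word 1).
It is linked across 1 clause boundary (Ø).
It functions as the subject of "inquired", so the gap sits immediately after word 5 ("assumed").
Base order: The coach has assumed that who inquired if Sam has said that David had tested that letter.

5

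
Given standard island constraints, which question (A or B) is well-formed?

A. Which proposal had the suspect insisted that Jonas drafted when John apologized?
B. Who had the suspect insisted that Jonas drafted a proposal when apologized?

A

In B, the wh-phrase is extracted from inside an adjunct island (introduced by "when"), which blocks movement.
In A, the extraction path crosses only that-complement boundaries, which are transparent.
So A is grammatical.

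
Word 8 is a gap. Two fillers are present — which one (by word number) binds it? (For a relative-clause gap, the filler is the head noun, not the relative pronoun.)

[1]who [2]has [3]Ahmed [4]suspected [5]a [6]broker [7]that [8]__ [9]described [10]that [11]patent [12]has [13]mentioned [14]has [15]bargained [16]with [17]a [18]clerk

The marked gap is inside the relative clause, the subject of "described".
Its filler is the head noun "broker" (via "that"), at word 6.
(The other dependency links word 1 to a gap after word 13.)

6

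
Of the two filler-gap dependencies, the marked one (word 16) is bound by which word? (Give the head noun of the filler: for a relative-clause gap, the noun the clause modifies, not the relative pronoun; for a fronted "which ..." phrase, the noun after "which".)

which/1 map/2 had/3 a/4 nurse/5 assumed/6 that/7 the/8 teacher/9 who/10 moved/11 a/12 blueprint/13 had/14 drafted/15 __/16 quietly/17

The marked gap is the direct object of "drafted".
Its filler is the fronted wh-phrase "which map", at word 2.
(The other dependency links word 9 to a gap after word 10.)

2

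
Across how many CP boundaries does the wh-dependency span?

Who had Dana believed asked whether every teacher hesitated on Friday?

1

"who" is extracted from the subject of "asked".
Boundaries crossed, outermost first: [Ø] — 1 in total.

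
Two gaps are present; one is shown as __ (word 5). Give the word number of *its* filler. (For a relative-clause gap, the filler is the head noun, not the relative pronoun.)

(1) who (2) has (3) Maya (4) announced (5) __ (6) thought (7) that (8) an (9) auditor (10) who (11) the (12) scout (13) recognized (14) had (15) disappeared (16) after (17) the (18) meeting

The marked gap is the subject of "thought".
Its filler is the fronted wh-phrase "who", at word 1.
(The other dependency links word 9 to a gap after word 13.)

1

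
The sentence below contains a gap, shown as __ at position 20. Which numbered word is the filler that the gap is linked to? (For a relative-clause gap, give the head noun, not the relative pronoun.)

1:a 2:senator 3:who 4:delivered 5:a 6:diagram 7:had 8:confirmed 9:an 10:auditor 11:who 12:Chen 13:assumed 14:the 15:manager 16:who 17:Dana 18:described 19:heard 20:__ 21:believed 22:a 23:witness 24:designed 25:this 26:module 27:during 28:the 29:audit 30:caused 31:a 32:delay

The gap at 20 is the subject of "believed", inside a relative clause.
The relative pronoun is "who" (word 11); it is bound by the head noun immediately before it.
Its filler is the head noun "auditor", at word 10.

10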